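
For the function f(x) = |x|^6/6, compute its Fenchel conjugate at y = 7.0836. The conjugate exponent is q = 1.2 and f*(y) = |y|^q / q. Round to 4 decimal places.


The conjugate exponent q satisfies 1/p + 1/q = 1.
p = 6, so q = 6/(6 - 1) = 1.2
|y|^q = 7.0836^1.2 = 10.4786
f*(7.0836) = 10.4786 / 1.2 = 8.7322


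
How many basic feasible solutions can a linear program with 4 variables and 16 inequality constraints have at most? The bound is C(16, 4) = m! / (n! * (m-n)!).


Each vertex corresponds to some choice of n active constraints out of m, so the number of vertices is at most C(m, n) = m! / (n!(m-n)!).
m = 16, n = 4
Numerator: 16 * 15 * 14 * 13
Denominator: 4! = 24
C(16, 4) = 1820


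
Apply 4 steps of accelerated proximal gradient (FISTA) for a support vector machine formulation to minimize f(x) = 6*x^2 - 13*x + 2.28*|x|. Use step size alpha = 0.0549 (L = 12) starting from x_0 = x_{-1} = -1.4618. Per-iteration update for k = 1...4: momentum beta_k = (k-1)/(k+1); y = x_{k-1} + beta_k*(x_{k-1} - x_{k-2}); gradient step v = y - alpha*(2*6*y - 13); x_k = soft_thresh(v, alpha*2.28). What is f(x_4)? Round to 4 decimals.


FISTA on f(x) = 6*x^2 - 13*x + 2.28*|x|
L = 12, alpha = 0.0549
Iteration 1: beta = 0.0, y = -1.4618 + 0.0*(-1.4618 + 1.4618) = -1.4618
  grad(y) = -30.5416, v = y - alpha*grad = 0.2149
  prox(v) = soft_thresh(0.2149, 0.1252) = 0.0898
Iteration 2: beta = 0.3333, y = 0.0898 + 0.3333*(0.0898 + 1.4618) = 0.6069
  grad(y) = -5.7166, v = y - alpha*grad = 0.9208
  prox(v) = soft_thresh(0.9208, 0.1252) = 0.7956
Iteration 3: beta = 0.5, y = 0.7956 + 0.5*(0.7956 - 0.0898) = 1.1485
  grad(y) = 0.7826, v = y - alpha*grad = 1.1056
  prox(v) = soft_thresh(1.1056, 0.1252) = 0.9804
Iteration 4: beta = 0.6, y = 0.9804 + 0.6*(0.9804 - 0.7956) = 1.0913
  grad(y) = 0.0955, v = y - alpha*grad = 1.086
  prox(v) = soft_thresh(1.086, 0.1252) = 0.9609
f(x_4) = 6*0.9609^2 - 13*0.9609 + 2.28*|0.9609| = -4.7609


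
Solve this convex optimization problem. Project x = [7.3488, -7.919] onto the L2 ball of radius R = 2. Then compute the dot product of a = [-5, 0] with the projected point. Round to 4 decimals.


Step 1: Compute ||x|| (intermediates to 6 decimals).
||x|| = sqrt(7.3488^2 + (-7.919)^2) = 10.803491
Step 2: Project.
Since ||x|| > R, scale = R/||x|| = 2/10.803491 = 0.185125, proj(x) = scale * x
proj(x) = [1.360447, -1.466005]
Step 3: Dot product.
a^T * proj(x) = -5*1.360447 + 0*(-1.466005) = -6.8022


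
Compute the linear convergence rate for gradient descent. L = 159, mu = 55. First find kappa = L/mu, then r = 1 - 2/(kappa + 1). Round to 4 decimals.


Step 1: Compute the condition number.
kappa = L/mu = 159/55 = 2.8909
Step 2: Compute the convergence rate.
r = 1 - 2/(kappa + 1) = 1 - 2*mu/(L + mu) = (L - mu)/(L + mu) = 104/214 = 0.486


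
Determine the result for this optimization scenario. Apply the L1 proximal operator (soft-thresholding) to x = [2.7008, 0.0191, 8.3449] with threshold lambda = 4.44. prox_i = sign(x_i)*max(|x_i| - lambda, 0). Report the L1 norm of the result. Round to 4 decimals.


Soft-thresholding with lambda = 4.44:
prox(2.7008) = sign(2.7008)*max(|2.7008| - 4.44, 0) = 0.0
prox(0.0191) = sign(0.0191)*max(|0.0191| - 4.44, 0) = 0.0
prox(8.3449) = sign(8.3449)*max(|8.3449| - 4.44, 0) = 3.9049
prox(x) = [0.0, 0.0, 3.9049]
||prox(x)||_1 = 0.0 + 0.0 + 3.9049 = 3.9049


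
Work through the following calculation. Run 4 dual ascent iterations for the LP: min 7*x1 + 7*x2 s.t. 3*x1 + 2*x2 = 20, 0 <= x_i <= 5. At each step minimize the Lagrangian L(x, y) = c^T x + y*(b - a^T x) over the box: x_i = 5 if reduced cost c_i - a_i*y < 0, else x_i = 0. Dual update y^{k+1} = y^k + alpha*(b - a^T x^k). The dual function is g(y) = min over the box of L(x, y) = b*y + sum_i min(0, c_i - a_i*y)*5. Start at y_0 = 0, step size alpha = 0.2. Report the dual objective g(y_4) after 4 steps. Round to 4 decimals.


Dual ascent for LP: min 7*x1 + 7*x2, 3*x1 + 2*x2 = 20, 0 <= x_i <= 5
Step 1: y^k = 0.0, reduced costs: (7.0, 7.0)
  x^k = (0.0, 0.0), subgradient = b - a^T x = 20.0
  y^{k+1} = 0.0 + 0.2*20.0 = 4.0
Step 2: y^k = 4.0, reduced costs: (-5.0, -1.0)
  x^k = (5.0, 5.0), subgradient = b - a^T x = -5.0
  y^{k+1} = 4.0 + 0.2*-5.0 = 3.0
Step 3: y^k = 3.0, reduced costs: (-2.0, 1.0)
  x^k = (5.0, 0.0), subgradient = b - a^T x = 5.0
  y^{k+1} = 3.0 + 0.2*5.0 = 4.0
Step 4: y^k = 4.0, reduced costs: (-5.0, -1.0)
  x^k = (5.0, 5.0), subgradient = b - a^T x = -5.0
  y^{k+1} = 4.0 + 0.2*-5.0 = 3.0
Dual objective at y_4 = 3.0: reduced costs (-2.0, 1.0), box minimizer x = (5.0, 0.0)
g(y_4) = b*y + (c1 - a1*y)*x1 + (c2 - a2*y)*x2 = 20*3.0 + (-2.0)*5.0 + 1.0*0.0 = 60.0 - 10.0 + 0.0 = 50.0


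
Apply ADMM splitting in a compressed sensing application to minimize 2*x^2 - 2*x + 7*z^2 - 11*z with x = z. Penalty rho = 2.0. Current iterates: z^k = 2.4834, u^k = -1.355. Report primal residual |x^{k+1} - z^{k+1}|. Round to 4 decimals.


ADMM iteration with rho = 2.0, z^k = 2.4834, u^k = -1.355
Step 1: x-update.
Minimize 2*x^2 - 2*x + (2.0/2)*(x - 2.4834 - 1.355)^2
FOC: (2*2 + 2.0)*x = 2 + 2.0*(2.4834 + 1.355)
x^{k+1} = 1.6128
Step 2: z-update.
Minimize 7*z^2 - 11*z + (2.0/2)*(1.6128 - z - 1.355)^2
FOC: (2*7 + 2.0)*z = 11 + 2.0*(1.6128 - 1.355)
z^{k+1} = 0.7197
Step 3: u-update.
u^{k+1} = -1.355 + 1.6128 - 0.7197 = -0.4619
Step 4: Primal residual = |1.6128 - 0.7197| = 0.8931


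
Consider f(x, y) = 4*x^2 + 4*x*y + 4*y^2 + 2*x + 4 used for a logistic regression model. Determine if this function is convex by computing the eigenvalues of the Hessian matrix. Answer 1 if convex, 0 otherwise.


The Hessian of f(x,y) = 4*x^2 + 4*x*y + 4*y^2 + 2*x + 4 is:
H = [[8, 4], [4, 8]]
Trace = 8 + 8 = 16
Determinant = 8*8 - (4)^2 = 48
Discriminant = (16)^2 - 4*48 = 64.0
Eigenvalues: lambda_1 = 4.0, lambda_2 = 12.0
The function is convex.

1


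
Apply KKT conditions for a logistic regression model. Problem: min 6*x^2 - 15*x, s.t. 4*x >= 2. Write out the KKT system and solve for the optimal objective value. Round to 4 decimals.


Step 1: Try lambda = 0 (constraint inactive).
Stationarity: 2*6*x - 15 = 0
x* = 15/(2*6) = 1.25
Check constraint: 4*1.25 = 5.0 >= 2 -- satisfied.
Step 2: Compute optimal value.
f(x*) = 6*1.25^2 - 15*1.25 = -9.375


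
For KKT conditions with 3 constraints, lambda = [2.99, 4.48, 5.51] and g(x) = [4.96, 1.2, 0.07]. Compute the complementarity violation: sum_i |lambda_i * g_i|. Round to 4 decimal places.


KKT complementary slackness check:
lambda_1 * g_1 = 2.99 * 4.96 = 14.8304
lambda_2 * g_2 = 4.48 * 1.2 = 5.376
lambda_3 * g_3 = 5.51 * 0.07 = 0.3857
Total violation = 14.8304 + 5.376 + 0.3857 = 20.5921


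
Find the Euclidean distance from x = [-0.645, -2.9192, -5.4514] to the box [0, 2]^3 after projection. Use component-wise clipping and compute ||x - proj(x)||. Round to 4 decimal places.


Project each component onto [0, 2].
clip(-0.645) = 0.0, clip(-2.9192) = 0.0, clip(-5.4514) = 0.0
Projection = [0.0, 0.0, 0.0]
Squared diffs: [0.416, 8.5217, 29.7178]
Distance = sqrt(38.6555) = 6.2174


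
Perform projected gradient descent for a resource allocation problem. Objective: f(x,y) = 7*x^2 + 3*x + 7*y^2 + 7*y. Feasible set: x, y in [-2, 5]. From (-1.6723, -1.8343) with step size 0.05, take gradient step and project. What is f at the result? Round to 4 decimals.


Step 1: Compute gradient at (-1.6723, -1.8343).
grad_x = 2*7*-1.6723 + 3 = -20.4122
grad_y = 2*7*-1.8343 + 7 = -18.6802
Step 2: Gradient step.
x_raw = -1.6723 - 0.05*-20.4122 = -0.6517
y_raw = -1.8343 - 0.05*-18.6802 = -0.9003
Step 3: Project onto [-2, 5].
x_proj = clip(-0.6517) = -0.6517
y_proj = clip(-0.9003) = -0.9003
Step 4: Evaluate f.
f(-0.6517, -0.9003) = 0.3895


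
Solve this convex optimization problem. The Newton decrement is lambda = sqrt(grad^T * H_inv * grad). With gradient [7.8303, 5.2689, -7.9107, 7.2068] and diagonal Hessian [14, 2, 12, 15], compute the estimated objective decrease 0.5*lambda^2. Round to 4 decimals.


Step 1: H is diagonal, so H^(-1) * g = [0.5593, 2.6345, -0.6592, 0.4805].
Step 2: g^T H^(-1) g = sum_i g_i^2 / H_ii
  = (7.8303)^2/14 + (5.2689)^2/2 + (-7.9107)^2/12 + (7.2068)^2/15
  = 4.3795 + 13.8807 + 5.2149 + 3.4625 = 26.9377
Step 3: Objective decrease = 0.5 * g^T H^(-1) g = 13.4688


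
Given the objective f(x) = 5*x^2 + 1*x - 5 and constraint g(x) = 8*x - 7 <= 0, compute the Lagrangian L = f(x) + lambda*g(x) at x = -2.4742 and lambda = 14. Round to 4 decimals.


Step 1: Evaluate f(x).
f(-2.4742) = 5*(-2.4742)^2 + 1*(-2.4742) - 5 = 23.1341
Step 2: Evaluate g(x).
g(-2.4742) = 8*-2.4742 - 7 = -26.7936
Step 3: Compute Lagrangian.
L = 23.1341 + 14*-26.7936 = -351.9763


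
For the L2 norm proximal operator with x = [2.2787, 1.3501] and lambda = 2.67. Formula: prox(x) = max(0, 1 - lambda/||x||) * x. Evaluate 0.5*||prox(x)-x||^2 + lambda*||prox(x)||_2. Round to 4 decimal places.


Step 1: Compute ||x||.
||x|| = 2.6486
Step 2: Compute scaling factor.
scale = max(0, 1 - 2.67/2.6486) = 0.0
Step 3: prox(x) = [0.0, 0.0]
||prox(x)|| = 0.0
Step 4: Proximal objective.
0.5*||prox-x||^2 = 3.5076
lambda*||prox|| = 0.0
Total = 3.5076


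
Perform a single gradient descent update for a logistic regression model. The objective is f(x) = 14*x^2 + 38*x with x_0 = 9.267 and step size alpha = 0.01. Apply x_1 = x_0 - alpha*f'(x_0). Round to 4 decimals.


We compute the gradient at x_0 and apply the update.
f'(x) = 28*x + 38
f'(9.267) = 28*9.267 + 38 = 297.476
x_1 = 9.267 - 0.01*297.476 = 6.2922


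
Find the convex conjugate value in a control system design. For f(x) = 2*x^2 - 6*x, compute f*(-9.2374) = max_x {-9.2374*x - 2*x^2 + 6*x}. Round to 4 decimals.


f*(y) = sup_x {y*x - a*x^2 - b*x} = sup_x {(y-b)*x - a*x^2}
FOC: (y - b) - 2a*x = 0 => x* = (y - b)/(2a)
x* = (-9.2374 + 6)/(2*2) = -0.8094
f*(-9.2374) = (y-b)^2/(4a) = (-9.2374 + 6)^2/(4*2)
= 10.4808/8 = 1.3101


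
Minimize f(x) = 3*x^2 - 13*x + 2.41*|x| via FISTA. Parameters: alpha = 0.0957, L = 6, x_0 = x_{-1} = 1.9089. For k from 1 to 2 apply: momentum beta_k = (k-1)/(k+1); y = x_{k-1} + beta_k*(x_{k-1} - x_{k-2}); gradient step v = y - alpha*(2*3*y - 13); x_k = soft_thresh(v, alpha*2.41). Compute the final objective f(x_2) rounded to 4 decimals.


FISTA on f(x) = 3*x^2 - 13*x + 2.41*|x|
L = 6, alpha = 0.0957
Iteration 1: beta = 0.0, y = 1.9089 + 0.0*(1.9089 - 1.9089) = 1.9089
  grad(y) = -1.5466, v = y - alpha*grad = 2.0569
  prox(v) = soft_thresh(2.0569, 0.2306) = 1.8263
Iteration 2: beta = 0.3333, y = 1.8263 + 0.3333*(1.8263 - 1.9089) = 1.7987
  grad(y) = -2.2076, v = y - alpha*grad = 2.01
  prox(v) = soft_thresh(2.01, 0.2306) = 1.7794
f(x_2) = 3*1.7794^2 - 13*1.7794 + 2.41*|1.7794| = -9.3451


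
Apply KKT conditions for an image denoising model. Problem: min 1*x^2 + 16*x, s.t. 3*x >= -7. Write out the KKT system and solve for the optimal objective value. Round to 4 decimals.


Step 1: Try lambda = 0 (constraint inactive).
x_unc = -16/(2*1) = -8.0
Check: 3*-8.0 = -24.0 < -7 -- violated!
Step 2: Constraint must be active: 3*x = -7
x* = -7/3 = -2.3333 (rounded; the exact value -7/3 is used below)
lambda = (2*1*(-7/3) + 16)/3 = 3.7778
Step 3: Compute optimal value.
f(x*) = 1*(-7/3)^2 + 16*(-7/3) = -31.8889


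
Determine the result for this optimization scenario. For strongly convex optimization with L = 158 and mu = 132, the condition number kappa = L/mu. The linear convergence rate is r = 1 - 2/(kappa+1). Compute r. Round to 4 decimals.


Step 1: Compute the condition number.
kappa = L/mu = 158/132 = 1.197
Step 2: Compute the convergence rate.
r = 1 - 2/(kappa + 1) = 1 - 2*mu/(L + mu) = (L - mu)/(L + mu) = 26/290 = 0.0897


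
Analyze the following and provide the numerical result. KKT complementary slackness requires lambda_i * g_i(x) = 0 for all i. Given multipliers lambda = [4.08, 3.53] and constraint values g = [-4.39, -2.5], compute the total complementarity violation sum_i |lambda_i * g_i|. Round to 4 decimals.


KKT complementary slackness check:
lambda_1 * g_1 = 4.08 * -4.39 = -17.9112
lambda_2 * g_2 = 3.53 * -2.5 = -8.825
Total violation = 17.9112 + 8.825 = 26.7362


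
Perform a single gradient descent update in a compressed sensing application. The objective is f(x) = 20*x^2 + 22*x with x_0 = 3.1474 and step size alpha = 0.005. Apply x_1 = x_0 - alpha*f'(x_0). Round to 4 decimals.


We compute the gradient at x_0 and apply the update.
f'(x) = 40*x + 22
f'(3.1474) = 40*3.1474 + 22 = 147.896
x_1 = 3.1474 - 0.005*147.896 = 2.4079


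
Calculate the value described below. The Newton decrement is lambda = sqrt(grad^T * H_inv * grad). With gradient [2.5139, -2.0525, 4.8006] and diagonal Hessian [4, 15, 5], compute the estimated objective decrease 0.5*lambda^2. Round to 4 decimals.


Step 1: H is diagonal, so H^(-1) * g = [0.6285, -0.1368, 0.9601].
Step 2: g^T H^(-1) g = sum_i g_i^2 / H_ii
  = (2.5139)^2/4 + (-2.0525)^2/15 + (4.8006)^2/5
  = 1.5799 + 0.2809 + 4.6092 = 6.4699
Step 3: Objective decrease = 0.5 * g^T H^(-1) g = 3.235


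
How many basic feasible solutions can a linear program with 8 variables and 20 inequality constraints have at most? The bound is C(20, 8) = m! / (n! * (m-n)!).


Each vertex corresponds to some choice of n active constraints out of m, so the number of vertices is at most C(m, n) = m! / (n!(m-n)!).
m = 20, n = 8
Numerator: 20 * 19 * 18 * 17 * 16 * 15 * 14 * 13
Denominator: 8! = 40320
C(20, 8) = 125970


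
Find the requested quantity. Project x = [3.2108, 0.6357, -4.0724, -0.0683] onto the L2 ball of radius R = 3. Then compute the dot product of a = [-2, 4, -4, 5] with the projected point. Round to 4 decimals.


Step 1: Compute ||x|| (intermediates to 6 decimals).
||x|| = sqrt(3.2108^2 + 0.6357^2 + (-4.0724)^2 + (-0.0683)^2) = 5.225175
Step 2: Project.
Since ||x|| > R, scale = R/||x|| = 3/5.225175 = 0.574143, proj(x) = scale * x
proj(x) = [1.843458, 0.364983, -2.33814, -0.039214]
Step 3: Dot product.
a^T * proj(x) = -2*1.843458 + 4*0.364983 - 4*(-2.33814) + 5*(-0.039214) = 6.9295


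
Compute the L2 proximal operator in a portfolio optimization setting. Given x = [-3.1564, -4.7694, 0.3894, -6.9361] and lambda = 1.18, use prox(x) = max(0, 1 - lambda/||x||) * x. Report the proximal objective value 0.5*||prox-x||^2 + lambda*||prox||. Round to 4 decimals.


Step 1: Compute ||x||.
||x|| = 8.9984
Step 2: Compute scaling factor.
scale = max(0, 1 - 1.18/8.9984) = 0.8689
Step 3: prox(x) = [-2.7425, -4.144, 0.3383, -6.0265]
||prox(x)|| = 7.8184
Step 4: Proximal objective.
0.5*||prox-x||^2 = 0.6962
lambda*||prox|| = 9.2257
Total = 9.9219


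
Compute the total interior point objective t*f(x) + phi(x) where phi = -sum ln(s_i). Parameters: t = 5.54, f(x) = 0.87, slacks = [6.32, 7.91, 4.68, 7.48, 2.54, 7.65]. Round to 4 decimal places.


Step 1: Compute log-barrier.
ln values: [1.8437, 2.0681, 1.5433, 2.0122, 0.9322, 2.0347]
phi = -(1.8437 + 2.0681 + 1.5433 + 2.0122 + 0.9322 + 2.0347) = -10.4342
Step 2: Compute augmented objective.
t*f(x) = 5.54*0.87 = 4.8198
Total = 4.8198 - 10.4342 = -5.6144


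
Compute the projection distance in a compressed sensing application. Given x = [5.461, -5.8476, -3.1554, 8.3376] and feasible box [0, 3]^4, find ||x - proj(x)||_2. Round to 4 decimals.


Project each component onto [0, 3].
clip(5.461) = 3.0, clip(-5.8476) = 0.0, clip(-3.1554) = 0.0, clip(8.3376) = 3.0
Projection = [3.0, 0.0, 0.0, 3.0]
Squared diffs: [6.0565, 34.1944, 9.9565, 28.49]
Distance = sqrt(78.6974) = 8.8712


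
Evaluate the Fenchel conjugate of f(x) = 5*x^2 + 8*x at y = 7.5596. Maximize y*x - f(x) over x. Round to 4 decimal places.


f*(y) = sup_x {y*x - a*x^2 - b*x} = sup_x {(y-b)*x - a*x^2}
FOC: (y - b) - 2a*x = 0 => x* = (y - b)/(2a)
x* = (7.5596 - 8)/(2*5) = -0.044
f*(7.5596) = (y-b)^2/(4a) = (7.5596 - 8)^2/(4*5)
= 0.194/20 = 0.0097


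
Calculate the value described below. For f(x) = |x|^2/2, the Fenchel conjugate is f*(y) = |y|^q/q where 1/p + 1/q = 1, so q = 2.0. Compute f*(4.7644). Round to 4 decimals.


The conjugate exponent q satisfies 1/p + 1/q = 1.
p = 2, so q = 2/(2 - 1) = 2.0
|y|^q = 4.7644^2.0 = 22.6995
f*(4.7644) = 22.6995 / 2.0 = 11.3498


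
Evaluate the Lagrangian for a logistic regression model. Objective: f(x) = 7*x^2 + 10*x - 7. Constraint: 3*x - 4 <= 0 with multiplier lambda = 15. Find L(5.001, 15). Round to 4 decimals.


Step 1: Evaluate f(x).
f(5.001) = 7*5.001^2 + 10*5.001 - 7 = 218.08
Step 2: Evaluate g(x).
g(5.001) = 3*5.001 - 4 = 11.003
Step 3: Compute Lagrangian.
L = 218.08 + 15*11.003 = 383.125


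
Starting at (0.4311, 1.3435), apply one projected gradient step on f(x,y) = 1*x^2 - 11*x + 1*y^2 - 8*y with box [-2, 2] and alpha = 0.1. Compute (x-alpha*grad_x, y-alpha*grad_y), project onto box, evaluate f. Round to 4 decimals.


Step 1: Compute gradient at (0.4311, 1.3435).
grad_x = 2*1*0.4311 - 11 = -10.1378
grad_y = 2*1*1.3435 - 8 = -5.313
Step 2: Gradient step.
x_raw = 0.4311 - 0.1*-10.1378 = 1.4449
y_raw = 1.3435 - 0.1*-5.313 = 1.8748
Step 3: Project onto [-2, 2].
x_proj = clip(1.4449) = 1.4449
y_proj = clip(1.8748) = 1.8748
Step 4: Evaluate f.
f(1.4449, 1.8748) = -25.2895


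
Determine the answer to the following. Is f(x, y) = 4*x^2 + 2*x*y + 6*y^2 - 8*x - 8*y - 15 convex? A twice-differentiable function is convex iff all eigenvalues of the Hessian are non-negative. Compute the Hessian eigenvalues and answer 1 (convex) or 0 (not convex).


The Hessian of f(x,y) = 4*x^2 + 2*x*y + 6*y^2 - 8*x - 8*y - 15 is:
H = [[8, 2], [2, 12]]
Trace = 8 + 12 = 20
Determinant = 8*12 - (2)^2 = 92
Discriminant = (20)^2 - 4*92 = 32.0
Eigenvalues: lambda_1 = 7.1716, lambda_2 = 12.8284
The function is convex.

1


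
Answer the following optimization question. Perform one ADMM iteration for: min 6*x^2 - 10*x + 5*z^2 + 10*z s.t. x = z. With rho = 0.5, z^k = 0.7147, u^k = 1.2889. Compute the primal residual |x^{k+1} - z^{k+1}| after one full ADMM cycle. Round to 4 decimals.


ADMM iteration with rho = 0.5, z^k = 0.7147, u^k = 1.2889
Step 1: x-update.
Minimize 6*x^2 - 10*x + (0.5/2)*(x - 0.7147 + 1.2889)^2
FOC: (2*6 + 0.5)*x = 10 + 0.5*(0.7147 - 1.2889)
x^{k+1} = 0.777
Step 2: z-update.
Minimize 5*z^2 + 10*z + (0.5/2)*(0.777 - z + 1.2889)^2
FOC: (2*5 + 0.5)*z = -10 + 0.5*(0.777 + 1.2889)
z^{k+1} = -0.854
Step 3: u-update.
u^{k+1} = 1.2889 + 0.777 + 0.854 = 2.9199
Step 4: Primal residual = |0.777 + 0.854| = 1.631


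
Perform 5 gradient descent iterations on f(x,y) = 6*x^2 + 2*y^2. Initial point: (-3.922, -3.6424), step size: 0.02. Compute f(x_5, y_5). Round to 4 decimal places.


Gradient descent on f(x,y) = 6*x^2 + 2*y^2.
Starting point: (-3.922, -3.6424), alpha = 0.02
Step 1: grad_x = 2*6*-3.922 = -47.064, grad_y = 2*2*-3.6424 = -14.5696
  x_1 = -3.922 - 0.02*-47.064 = -2.9807
  y_1 = -3.6424 - 0.02*-14.5696 = -3.351
Step 2: grad_x = 2*6*-2.9807 = -35.7686, grad_y = 2*2*-3.351 = -13.404
  x_2 = -2.9807 - 0.02*-35.7686 = -2.2653
  y_2 = -3.351 - 0.02*-13.404 = -3.0829
Step 3: grad_x = 2*6*-2.2653 = -27.1842, grad_y = 2*2*-3.0829 = -12.3317
  x_3 = -2.2653 - 0.02*-27.1842 = -1.7217
  y_3 = -3.0829 - 0.02*-12.3317 = -2.8363
Step 4: grad_x = 2*6*-1.7217 = -20.66, grad_y = 2*2*-2.8363 = -11.3452
  x_4 = -1.7217 - 0.02*-20.66 = -1.3085
  y_4 = -2.8363 - 0.02*-11.3452 = -2.6094
Step 5: grad_x = 2*6*-1.3085 = -15.7016, grad_y = 2*2*-2.6094 = -10.4376
  x_5 = -1.3085 - 0.02*-15.7016 = -0.9944
  y_5 = -2.6094 - 0.02*-10.4376 = -2.4006
f(-0.9944, -2.4006) = 6*(-0.9944)^2 + 2*(-2.4006)^2 = 17.4595


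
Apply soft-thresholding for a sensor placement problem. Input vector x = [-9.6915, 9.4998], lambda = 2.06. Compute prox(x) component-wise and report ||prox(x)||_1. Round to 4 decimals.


Soft-thresholding with lambda = 2.06:
prox(-9.6915) = sign(-9.6915)*max(|-9.6915| - 2.06, 0) = -7.6315
prox(9.4998) = sign(9.4998)*max(|9.4998| - 2.06, 0) = 7.4398
prox(x) = [-7.6315, 7.4398]
||prox(x)||_1 = 7.6315 + 7.4398 = 15.0713


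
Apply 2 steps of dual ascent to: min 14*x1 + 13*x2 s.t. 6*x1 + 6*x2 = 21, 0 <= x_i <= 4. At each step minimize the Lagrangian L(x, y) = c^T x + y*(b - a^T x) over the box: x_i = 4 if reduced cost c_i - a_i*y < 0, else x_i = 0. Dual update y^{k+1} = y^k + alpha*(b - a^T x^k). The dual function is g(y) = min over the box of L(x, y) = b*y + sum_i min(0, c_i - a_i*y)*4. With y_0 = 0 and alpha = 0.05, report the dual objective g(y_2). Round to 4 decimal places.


Dual ascent for LP: min 14*x1 + 13*x2, 6*x1 + 6*x2 = 21, 0 <= x_i <= 4
Step 1: y^k = 0.0, reduced costs: (14.0, 13.0)
  x^k = (0.0, 0.0), subgradient = b - a^T x = 21.0
  y^{k+1} = 0.0 + 0.05*21.0 = 1.05
Step 2: y^k = 1.05, reduced costs: (7.7, 6.7)
  x^k = (0.0, 0.0), subgradient = b - a^T x = 21.0
  y^{k+1} = 1.05 + 0.05*21.0 = 2.1
Dual objective at y_2 = 2.1: reduced costs (1.4, 0.4), box minimizer x = (0.0, 0.0)
g(y_2) = b*y + (c1 - a1*y)*x1 + (c2 - a2*y)*x2 = 21*2.1 + 1.4*0.0 + 0.4*0.0 = 44.1 + 0.0 + 0.0 = 44.1


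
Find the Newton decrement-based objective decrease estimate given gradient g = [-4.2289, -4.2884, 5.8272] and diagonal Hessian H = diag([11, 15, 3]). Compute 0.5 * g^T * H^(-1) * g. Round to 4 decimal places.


Step 1: H is diagonal, so H^(-1) * g = [-0.3844, -0.2859, 1.9424].
Step 2: g^T H^(-1) g = sum_i g_i^2 / H_ii
  = (-4.2289)^2/11 + (-4.2884)^2/15 + (5.8272)^2/3
  = 1.6258 + 1.226 + 11.3188 = 14.1706
Step 3: Objective decrease = 0.5 * g^T H^(-1) g = 7.0853


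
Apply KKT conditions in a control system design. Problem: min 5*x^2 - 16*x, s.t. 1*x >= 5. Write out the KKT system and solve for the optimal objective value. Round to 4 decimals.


Step 1: Try lambda = 0 (constraint inactive).
x_unc = 16/(2*5) = 1.6
Check: 1*1.6 = 1.6 < 5 -- violated!
Step 2: Constraint must be active: 1*x = 5
x* = 5/1 = 5.0
lambda = (2*5*5.0 - 16)/1 = 34.0
Step 3: Compute optimal value.
f(x*) = 5*5.0^2 - 16*5.0 = 45.0


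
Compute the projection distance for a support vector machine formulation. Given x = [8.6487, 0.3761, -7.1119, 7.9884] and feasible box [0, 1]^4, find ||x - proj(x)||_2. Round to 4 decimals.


Project each component onto [0, 1].
clip(8.6487) = 1.0, clip(0.3761) = 0.3761, clip(-7.1119) = 0.0, clip(7.9884) = 1.0
Projection = [1.0, 0.3761, 0.0, 1.0]
Squared diffs: [58.5026, 0.0, 50.5791, 48.8377]
Distance = sqrt(157.9194) = 12.5666


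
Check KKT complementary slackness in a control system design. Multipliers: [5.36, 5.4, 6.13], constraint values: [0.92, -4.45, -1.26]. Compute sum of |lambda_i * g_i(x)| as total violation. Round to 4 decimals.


KKT complementary slackness check:
lambda_1 * g_1 = 5.36 * 0.92 = 4.9312
lambda_2 * g_2 = 5.4 * -4.45 = -24.03
lambda_3 * g_3 = 6.13 * -1.26 = -7.7238
Total violation = 4.9312 + 24.03 + 7.7238 = 36.685


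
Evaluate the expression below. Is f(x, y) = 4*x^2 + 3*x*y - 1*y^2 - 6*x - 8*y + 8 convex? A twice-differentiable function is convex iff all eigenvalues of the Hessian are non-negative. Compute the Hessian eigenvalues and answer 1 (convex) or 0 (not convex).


The Hessian of f(x,y) = 4*x^2 + 3*x*y - 1*y^2 - 6*x - 8*y + 8 is:
H = [[8, 3], [3, -2]]
Trace = 8 - 2 = 6
Determinant = 8*-2 - (3)^2 = -25
Discriminant = (6)^2 - 4*-25 = 136.0
Eigenvalues: lambda_1 = -2.831, lambda_2 = 8.831
The function is not convex.

0


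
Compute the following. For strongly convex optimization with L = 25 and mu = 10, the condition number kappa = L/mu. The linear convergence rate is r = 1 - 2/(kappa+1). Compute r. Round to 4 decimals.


Step 1: Compute the condition number.
kappa = L/mu = 25/10 = 2.5
Step 2: Compute the convergence rate.
r = 1 - 2/(kappa + 1) = 1 - 2*mu/(L + mu) = (L - mu)/(L + mu) = 15/35 = 0.4286


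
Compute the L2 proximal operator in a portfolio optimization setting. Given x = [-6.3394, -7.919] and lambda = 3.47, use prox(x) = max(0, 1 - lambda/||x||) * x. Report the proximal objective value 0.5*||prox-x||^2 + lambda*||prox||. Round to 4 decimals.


Step 1: Compute ||x||.
||x|| = 10.1439
Step 2: Compute scaling factor.
scale = max(0, 1 - 3.47/10.1439) = 0.6579
Step 3: prox(x) = [-4.1708, -5.2101]
||prox(x)|| = 6.6739
Step 4: Proximal objective.
0.5*||prox-x||^2 = 6.0205
lambda*||prox|| = 23.1584
Total = 29.1789


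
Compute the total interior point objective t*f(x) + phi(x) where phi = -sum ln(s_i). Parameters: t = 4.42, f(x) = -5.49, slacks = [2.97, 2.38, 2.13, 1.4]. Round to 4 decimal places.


Step 1: Compute log-barrier.
ln values: [1.0886, 0.8671, 0.7561, 0.3365]
phi = -(1.0886 + 0.8671 + 0.7561 + 0.3365) = -3.0483
Step 2: Compute augmented objective.
t*f(x) = 4.42*-5.49 = -24.2658
Total = -24.2658 - 3.0483 = -27.3141


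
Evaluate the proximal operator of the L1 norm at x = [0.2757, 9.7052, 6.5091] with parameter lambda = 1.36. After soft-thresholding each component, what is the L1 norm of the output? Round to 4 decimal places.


Soft-thresholding with lambda = 1.36:
prox(0.2757) = sign(0.2757)*max(|0.2757| - 1.36, 0) = 0.0
prox(9.7052) = sign(9.7052)*max(|9.7052| - 1.36, 0) = 8.3452
prox(6.5091) = sign(6.5091)*max(|6.5091| - 1.36, 0) = 5.1491
prox(x) = [0.0, 8.3452, 5.1491]
||prox(x)||_1 = 0.0 + 8.3452 + 5.1491 = 13.4943


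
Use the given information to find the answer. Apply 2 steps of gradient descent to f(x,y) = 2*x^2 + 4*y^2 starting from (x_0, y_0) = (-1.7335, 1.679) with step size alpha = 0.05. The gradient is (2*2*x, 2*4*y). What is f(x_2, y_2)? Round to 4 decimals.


Gradient descent on f(x,y) = 2*x^2 + 4*y^2.
Starting point: (-1.7335, 1.679), alpha = 0.05
Step 1: grad_x = 2*2*-1.7335 = -6.934, grad_y = 2*4*1.679 = 13.432
  x_1 = -1.7335 - 0.05*-6.934 = -1.3868
  y_1 = 1.679 - 0.05*13.432 = 1.0074
Step 2: grad_x = 2*2*-1.3868 = -5.5472, grad_y = 2*4*1.0074 = 8.0592
  x_2 = -1.3868 - 0.05*-5.5472 = -1.1094
  y_2 = 1.0074 - 0.05*8.0592 = 0.6044
f(-1.1094, 0.6044) = 2*(-1.1094)^2 + 4*0.6044^2 = 3.9231


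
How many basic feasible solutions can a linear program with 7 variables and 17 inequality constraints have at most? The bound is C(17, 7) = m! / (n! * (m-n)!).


Each vertex corresponds to some choice of n active constraints out of m, so the number of vertices is at most C(m, n) = m! / (n!(m-n)!).
m = 17, n = 7
Numerator: 17 * 16 * 15 * 14 * 13 * 12 * 11
Denominator: 7! = 5040
C(17, 7) = 19448


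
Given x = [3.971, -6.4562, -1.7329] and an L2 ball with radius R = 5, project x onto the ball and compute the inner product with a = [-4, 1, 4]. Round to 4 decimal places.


Step 1: Compute ||x|| (intermediates to 6 decimals).
||x|| = sqrt(3.971^2 + (-6.4562)^2 + (-1.7329)^2) = 7.775236
Step 2: Project.
Since ||x|| > R, scale = R/||x|| = 5/7.775236 = 0.643067, proj(x) = scale * x
proj(x) = [2.553619, -4.151769, -1.114371]
Step 3: Dot product.
a^T * proj(x) = -4*2.553619 + 1*(-4.151769) + 4*(-1.114371) = -18.8237


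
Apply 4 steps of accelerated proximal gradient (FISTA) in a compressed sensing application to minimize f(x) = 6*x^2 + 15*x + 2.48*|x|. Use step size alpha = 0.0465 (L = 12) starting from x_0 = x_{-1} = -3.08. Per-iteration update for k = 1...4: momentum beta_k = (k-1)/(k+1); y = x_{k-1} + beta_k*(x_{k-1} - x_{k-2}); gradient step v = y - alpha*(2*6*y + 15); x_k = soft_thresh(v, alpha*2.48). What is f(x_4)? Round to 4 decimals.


FISTA on f(x) = 6*x^2 + 15*x + 2.48*|x|
L = 12, alpha = 0.0465
Iteration 1: beta = 0.0, y = -3.08 + 0.0*(-3.08 + 3.08) = -3.08
  grad(y) = -21.96, v = y - alpha*grad = -2.0589
  prox(v) = soft_thresh(-2.0589, 0.1153) = -1.9435
Iteration 2: beta = 0.3333, y = -1.9435 + 0.3333*(-1.9435 + 3.08) = -1.5647
  grad(y) = -3.7766, v = y - alpha*grad = -1.3891
  prox(v) = soft_thresh(-1.3891, 0.1153) = -1.2738
Iteration 3: beta = 0.5, y = -1.2738 + 0.5*(-1.2738 + 1.9435) = -0.9389
  grad(y) = 3.7331, v = y - alpha*grad = -1.1125
  prox(v) = soft_thresh(-1.1125, 0.1153) = -0.9972
Iteration 4: beta = 0.6, y = -0.9972 + 0.6*(-0.9972 + 1.2738) = -0.8312
  grad(y) = 5.0254, v = y - alpha*grad = -1.0649
  prox(v) = soft_thresh(-1.0649, 0.1153) = -0.9496
f(x_4) = 6*(-0.9496)^2 + 15*(-0.9496) + 2.48*|-0.9496| = -6.4785


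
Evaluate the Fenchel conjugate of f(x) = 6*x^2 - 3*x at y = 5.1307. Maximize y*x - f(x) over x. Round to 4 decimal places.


f*(y) = sup_x {y*x - a*x^2 - b*x} = sup_x {(y-b)*x - a*x^2}
FOC: (y - b) - 2a*x = 0 => x* = (y - b)/(2a)
x* = (5.1307 + 3)/(2*6) = 0.6776
f*(5.1307) = (y-b)^2/(4a) = (5.1307 + 3)^2/(4*6)
= 66.1083/24 = 2.7545


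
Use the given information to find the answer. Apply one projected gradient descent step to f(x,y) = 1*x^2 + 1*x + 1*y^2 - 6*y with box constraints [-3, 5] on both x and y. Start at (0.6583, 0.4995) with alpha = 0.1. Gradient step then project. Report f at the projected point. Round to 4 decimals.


Step 1: Compute gradient at (0.6583, 0.4995).
grad_x = 2*1*0.6583 + 1 = 2.3166
grad_y = 2*1*0.4995 - 6 = -5.001
Step 2: Gradient step.
x_raw = 0.6583 - 0.1*2.3166 = 0.4266
y_raw = 0.4995 - 0.1*-5.001 = 0.9996
Step 3: Project onto [-3, 5].
x_proj = clip(0.4266) = 0.4266
y_proj = clip(0.9996) = 0.9996
Step 4: Evaluate f.
f(0.4266, 0.9996) = -4.3897


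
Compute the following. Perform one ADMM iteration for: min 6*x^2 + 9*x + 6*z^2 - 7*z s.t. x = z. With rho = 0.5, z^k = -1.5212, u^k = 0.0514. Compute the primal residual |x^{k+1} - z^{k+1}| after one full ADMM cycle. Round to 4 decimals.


ADMM iteration with rho = 0.5, z^k = -1.5212, u^k = 0.0514
Step 1: x-update.
Minimize 6*x^2 + 9*x + (0.5/2)*(x + 1.5212 + 0.0514)^2
FOC: (2*6 + 0.5)*x = -9 + 0.5*(-1.5212 - 0.0514)
x^{k+1} = -0.7829
Step 2: z-update.
Minimize 6*z^2 - 7*z + (0.5/2)*(-0.7829 - z + 0.0514)^2
FOC: (2*6 + 0.5)*z = 7 + 0.5*(-0.7829 + 0.0514)
z^{k+1} = 0.5307
Step 3: u-update.
u^{k+1} = 0.0514 - 0.7829 - 0.5307 = -1.2622
Step 4: Primal residual = |-0.7829 - 0.5307| = 1.3136


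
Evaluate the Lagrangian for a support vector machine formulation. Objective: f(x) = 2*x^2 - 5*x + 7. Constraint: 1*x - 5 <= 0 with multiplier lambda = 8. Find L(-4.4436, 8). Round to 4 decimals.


Step 1: Evaluate f(x).
f(-4.4436) = 2*(-4.4436)^2 - 5*(-4.4436) + 7 = 68.7092
Step 2: Evaluate g(x).
g(-4.4436) = 1*-4.4436 - 5 = -9.4436
Step 3: Compute Lagrangian.
L = 68.7092 + 8*-9.4436 = -6.8396


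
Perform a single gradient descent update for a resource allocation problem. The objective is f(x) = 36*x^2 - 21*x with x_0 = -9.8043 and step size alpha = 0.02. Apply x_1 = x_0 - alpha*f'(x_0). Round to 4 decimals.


We compute the gradient at x_0 and apply the update.
f'(x) = 72*x - 21
f'(-9.8043) = 72*-9.8043 - 21 = -726.9096
x_1 = -9.8043 - 0.02*-726.9096 = 4.7339


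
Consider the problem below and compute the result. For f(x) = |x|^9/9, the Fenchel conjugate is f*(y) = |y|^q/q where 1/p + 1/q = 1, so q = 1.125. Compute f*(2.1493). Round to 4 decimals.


The conjugate exponent q satisfies 1/p + 1/q = 1.
p = 9, so q = 9/(9 - 1) = 1.125
|y|^q = 2.1493^1.125 = 2.365
f*(2.1493) = 2.365 / 1.125 = 2.1022


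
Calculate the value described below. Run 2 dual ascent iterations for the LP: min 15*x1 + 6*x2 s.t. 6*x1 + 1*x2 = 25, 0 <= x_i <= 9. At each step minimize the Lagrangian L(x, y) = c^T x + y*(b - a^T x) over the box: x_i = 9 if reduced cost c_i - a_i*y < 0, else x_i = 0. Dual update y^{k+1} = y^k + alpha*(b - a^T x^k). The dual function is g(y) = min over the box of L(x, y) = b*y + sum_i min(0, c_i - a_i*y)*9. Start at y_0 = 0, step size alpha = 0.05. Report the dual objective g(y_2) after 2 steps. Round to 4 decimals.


Dual ascent for LP: min 15*x1 + 6*x2, 6*x1 + 1*x2 = 25, 0 <= x_i <= 9
Step 1: y^k = 0.0, reduced costs: (15.0, 6.0)
  x^k = (0.0, 0.0), subgradient = b - a^T x = 25.0
  y^{k+1} = 0.0 + 0.05*25.0 = 1.25
Step 2: y^k = 1.25, reduced costs: (7.5, 4.75)
  x^k = (0.0, 0.0), subgradient = b - a^T x = 25.0
  y^{k+1} = 1.25 + 0.05*25.0 = 2.5
Dual objective at y_2 = 2.5: reduced costs (0.0, 3.5), box minimizer x = (0.0, 0.0)
g(y_2) = b*y + (c1 - a1*y)*x1 + (c2 - a2*y)*x2 = 25*2.5 + 0.0*0.0 + 3.5*0.0 = 62.5 + 0.0 + 0.0 = 62.5


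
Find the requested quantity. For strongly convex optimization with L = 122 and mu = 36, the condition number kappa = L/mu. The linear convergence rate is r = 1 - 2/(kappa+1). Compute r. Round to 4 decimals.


Step 1: Compute the condition number.
kappa = L/mu = 122/36 = 3.3889
Step 2: Compute the convergence rate.
r = 1 - 2/(kappa + 1) = 1 - 2*mu/(L + mu) = (L - mu)/(L + mu) = 86/158 = 0.5443


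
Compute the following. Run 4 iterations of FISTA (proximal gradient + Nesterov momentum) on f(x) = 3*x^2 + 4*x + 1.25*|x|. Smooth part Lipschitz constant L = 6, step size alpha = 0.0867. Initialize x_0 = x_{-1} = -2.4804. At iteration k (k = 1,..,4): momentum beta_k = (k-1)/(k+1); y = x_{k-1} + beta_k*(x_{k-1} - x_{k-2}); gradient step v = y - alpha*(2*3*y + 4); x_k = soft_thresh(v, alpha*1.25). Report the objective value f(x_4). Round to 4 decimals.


FISTA on f(x) = 3*x^2 + 4*x + 1.25*|x|
L = 6, alpha = 0.0867
Iteration 1: beta = 0.0, y = -2.4804 + 0.0*(-2.4804 + 2.4804) = -2.4804
  grad(y) = -10.8824, v = y - alpha*grad = -1.5369
  prox(v) = soft_thresh(-1.5369, 0.1084) = -1.4285
Iteration 2: beta = 0.3333, y = -1.4285 + 0.3333*(-1.4285 + 2.4804) = -1.0779
  grad(y) = -2.4674, v = y - alpha*grad = -0.864
  prox(v) = soft_thresh(-0.864, 0.1084) = -0.7556
Iteration 3: beta = 0.5, y = -0.7556 + 0.5*(-0.7556 + 1.4285) = -0.4191
  grad(y) = 1.4852, v = y - alpha*grad = -0.5479
  prox(v) = soft_thresh(-0.5479, 0.1084) = -0.4395
Iteration 4: beta = 0.6, y = -0.4395 + 0.6*(-0.4395 + 0.7556) = -0.2499
  grad(y) = 2.5007, v = y - alpha*grad = -0.4667
  prox(v) = soft_thresh(-0.4667, 0.1084) = -0.3583
f(x_4) = 3*(-0.3583)^2 + 4*(-0.3583) + 1.25*|-0.3583| = -0.6002


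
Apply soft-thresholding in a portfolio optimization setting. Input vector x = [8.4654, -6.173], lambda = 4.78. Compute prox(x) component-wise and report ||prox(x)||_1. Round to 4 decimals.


Soft-thresholding with lambda = 4.78:
prox(8.4654) = sign(8.4654)*max(|8.4654| - 4.78, 0) = 3.6854
prox(-6.173) = sign(-6.173)*max(|-6.173| - 4.78, 0) = -1.393
prox(x) = [3.6854, -1.393]
||prox(x)||_1 = 3.6854 + 1.393 = 5.0784


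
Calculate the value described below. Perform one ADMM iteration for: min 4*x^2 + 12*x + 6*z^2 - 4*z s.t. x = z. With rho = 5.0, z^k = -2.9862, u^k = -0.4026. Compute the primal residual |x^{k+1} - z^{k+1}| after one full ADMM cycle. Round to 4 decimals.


ADMM iteration with rho = 5.0, z^k = -2.9862, u^k = -0.4026
Step 1: x-update.
Minimize 4*x^2 + 12*x + (5.0/2)*(x + 2.9862 - 0.4026)^2
FOC: (2*4 + 5.0)*x = -12 + 5.0*(-2.9862 + 0.4026)
x^{k+1} = -1.9168
Step 2: z-update.
Minimize 6*z^2 - 4*z + (5.0/2)*(-1.9168 - z - 0.4026)^2
FOC: (2*6 + 5.0)*z = 4 + 5.0*(-1.9168 - 0.4026)
z^{k+1} = -0.4469
Step 3: u-update.
u^{k+1} = -0.4026 - 1.9168 + 0.4469 = -1.8725
Step 4: Primal residual = |-1.9168 + 0.4469| = 1.4699


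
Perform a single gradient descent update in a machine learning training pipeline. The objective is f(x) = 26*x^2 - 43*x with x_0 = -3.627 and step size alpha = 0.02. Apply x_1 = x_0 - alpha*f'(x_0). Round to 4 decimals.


We compute the gradient at x_0 and apply the update.
f'(x) = 52*x - 43
f'(-3.627) = 52*-3.627 - 43 = -231.604
x_1 = -3.627 - 0.02*-231.604 = 1.0051


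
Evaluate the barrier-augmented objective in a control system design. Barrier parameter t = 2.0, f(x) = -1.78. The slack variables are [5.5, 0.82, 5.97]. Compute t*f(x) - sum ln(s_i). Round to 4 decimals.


Step 1: Compute log-barrier.
ln values: [1.7047, -0.1985, 1.7867]
phi = -(1.7047 - 0.1985 + 1.7867) = -3.293
Step 2: Compute augmented objective.
t*f(x) = 2.0*-1.78 = -3.56
Total = -3.56 - 3.293 = -6.853


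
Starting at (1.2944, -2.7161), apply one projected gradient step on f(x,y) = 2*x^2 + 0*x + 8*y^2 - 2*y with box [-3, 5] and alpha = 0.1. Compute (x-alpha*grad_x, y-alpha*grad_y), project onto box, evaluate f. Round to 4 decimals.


Step 1: Compute gradient at (1.2944, -2.7161).
grad_x = 2*2*1.2944 + 0 = 5.1776
grad_y = 2*8*-2.7161 - 2 = -45.4576
Step 2: Gradient step.
x_raw = 1.2944 - 0.1*5.1776 = 0.7766
y_raw = -2.7161 - 0.1*-45.4576 = 1.8297
Step 3: Project onto [-3, 5].
x_proj = clip(0.7766) = 0.7766
y_proj = clip(1.8297) = 1.8297
Step 4: Evaluate f.
f(0.7766, 1.8297) = 24.3283


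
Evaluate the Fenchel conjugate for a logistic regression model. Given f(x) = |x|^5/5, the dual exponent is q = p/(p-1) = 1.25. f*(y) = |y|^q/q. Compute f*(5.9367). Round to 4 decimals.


The conjugate exponent q satisfies 1/p + 1/q = 1.
p = 5, so q = 5/(5 - 1) = 1.25
|y|^q = 5.9367^1.25 = 9.2668
f*(5.9367) = 9.2668 / 1.25 = 7.4135


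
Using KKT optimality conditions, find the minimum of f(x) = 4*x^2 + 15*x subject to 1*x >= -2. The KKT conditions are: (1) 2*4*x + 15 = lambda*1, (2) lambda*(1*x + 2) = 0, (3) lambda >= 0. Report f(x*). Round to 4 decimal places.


Step 1: Try lambda = 0 (constraint inactive).
Stationarity: 2*4*x + 15 = 0
x* = -15/(2*4) = -1.875
Check constraint: 1*-1.875 = -1.875 >= -2 -- satisfied.
Step 2: Compute optimal value.
f(x*) = 4*(-1.875)^2 + 15*(-1.875) = -14.0625


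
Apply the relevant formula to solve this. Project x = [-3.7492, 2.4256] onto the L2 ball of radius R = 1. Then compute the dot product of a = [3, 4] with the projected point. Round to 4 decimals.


Step 1: Compute ||x|| (intermediates to 6 decimals).
||x|| = sqrt((-3.7492)^2 + 2.4256^2) = 4.465427
Step 2: Project.
Since ||x|| > R, scale = R/||x|| = 1/4.465427 = 0.223943, proj(x) = scale * x
proj(x) = [-0.839607, 0.543196]
Step 3: Dot product.
a^T * proj(x) = 3*(-0.839607) + 4*0.543196 = -0.346


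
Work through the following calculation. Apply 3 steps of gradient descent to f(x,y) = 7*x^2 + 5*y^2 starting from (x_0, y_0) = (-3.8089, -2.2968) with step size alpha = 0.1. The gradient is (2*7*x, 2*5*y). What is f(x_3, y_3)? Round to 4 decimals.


Gradient descent on f(x,y) = 7*x^2 + 5*y^2.
Starting point: (-3.8089, -2.2968), alpha = 0.1
Step 1: grad_x = 2*7*-3.8089 = -53.3246, grad_y = 2*5*-2.2968 = -22.968
  x_1 = -3.8089 - 0.1*-53.3246 = 1.5236
  y_1 = -2.2968 - 0.1*-22.968 = 0.0
Step 2: grad_x = 2*7*1.5236 = 21.3298, grad_y = 2*5*0.0 = 0.0
  x_2 = 1.5236 - 0.1*21.3298 = -0.6094
  y_2 = 0.0 - 0.1*0.0 = 0.0
Step 3: grad_x = 2*7*-0.6094 = -8.5319, grad_y = 2*5*0.0 = 0.0
  x_3 = -0.6094 - 0.1*-8.5319 = 0.2438
  y_3 = 0.0 - 0.1*0.0 = 0.0
f(0.2438, 0.0) = 7*0.2438^2 + 5*0.0^2 = 0.416


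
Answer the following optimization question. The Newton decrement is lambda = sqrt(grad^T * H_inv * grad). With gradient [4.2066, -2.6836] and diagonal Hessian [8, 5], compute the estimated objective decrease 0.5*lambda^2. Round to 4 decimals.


Step 1: H is diagonal, so H^(-1) * g = [0.5258, -0.5367].
Step 2: g^T H^(-1) g = sum_i g_i^2 / H_ii
  = (4.2066)^2/8 + (-2.6836)^2/5
  = 2.2119 + 1.4403 = 3.6523
Step 3: Objective decrease = 0.5 * g^T H^(-1) g = 1.8261


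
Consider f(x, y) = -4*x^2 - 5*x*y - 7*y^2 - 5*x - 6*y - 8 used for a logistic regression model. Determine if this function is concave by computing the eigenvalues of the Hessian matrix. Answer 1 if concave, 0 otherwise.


The Hessian of f(x,y) = -4*x^2 - 5*x*y - 7*y^2 - 5*x - 6*y - 8 is:
H = [[-8, -5], [-5, -14]]
Trace = -8 - 14 = -22
Determinant = -8*-14 - (-5)^2 = 87
Discriminant = (-22)^2 - 4*87 = 136.0
Eigenvalues: lambda_1 = -16.831, lambda_2 = -5.169
The function is concave.

1


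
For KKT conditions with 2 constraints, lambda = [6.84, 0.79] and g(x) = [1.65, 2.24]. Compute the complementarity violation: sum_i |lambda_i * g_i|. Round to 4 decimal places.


KKT complementary slackness check:
lambda_1 * g_1 = 6.84 * 1.65 = 11.286
lambda_2 * g_2 = 0.79 * 2.24 = 1.7696
Total violation = 11.286 + 1.7696 = 13.0556


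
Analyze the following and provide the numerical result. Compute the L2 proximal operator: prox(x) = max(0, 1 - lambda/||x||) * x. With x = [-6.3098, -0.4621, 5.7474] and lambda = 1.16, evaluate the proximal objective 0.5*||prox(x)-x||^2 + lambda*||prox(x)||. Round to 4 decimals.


Step 1: Compute ||x||.
||x|| = 8.5475
Step 2: Compute scaling factor.
scale = max(0, 1 - 1.16/8.5475) = 0.8643
Step 3: prox(x) = [-5.4535, -0.3994, 4.9674]
||prox(x)|| = 7.3875
Step 4: Proximal objective.
0.5*||prox-x||^2 = 0.6728
lambda*||prox|| = 8.5695
Total = 9.2423


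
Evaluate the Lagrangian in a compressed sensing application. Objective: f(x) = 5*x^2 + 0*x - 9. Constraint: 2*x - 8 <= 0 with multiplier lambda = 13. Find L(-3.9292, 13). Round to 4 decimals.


Step 1: Evaluate f(x).
f(-3.9292) = 5*(-3.9292)^2 + 0*(-3.9292) - 9 = 68.1931
Step 2: Evaluate g(x).
g(-3.9292) = 2*-3.9292 - 8 = -15.8584
Step 3: Compute Lagrangian.
L = 68.1931 + 13*-15.8584 = -137.9661
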